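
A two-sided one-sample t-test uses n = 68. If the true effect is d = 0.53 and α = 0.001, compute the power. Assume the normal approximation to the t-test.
Power ≈ 0.86

Power calculation (one-sample t-test, normal approximation):
z_β = d · √n - z_{α/2}
z_β = 0.53 · √68 - 3.291
z_β = 0.53 · 8.246 - 3.291
z_β = 1.080

Power = Φ(z_β) = Φ(1.080) ≈ 0.860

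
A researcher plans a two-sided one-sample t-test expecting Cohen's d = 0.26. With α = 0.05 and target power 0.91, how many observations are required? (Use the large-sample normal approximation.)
n = 162

Sample size formula (one-sample t-test, normal approximation):
n = ((z_{α/2} + z_β) / d)²

z_{α/2} = 1.960 (for α = 0.05, two-sided)
z_β = 1.341 (for power = 0.91)
d = 0.26

n = ((1.960 + 1.341) / 0.26)²
n = (12.696)²
n ≈ 161.19
Round up to the next whole number: n = 162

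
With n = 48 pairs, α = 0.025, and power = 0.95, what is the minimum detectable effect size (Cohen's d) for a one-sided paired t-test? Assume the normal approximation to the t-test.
d ≈ 0.52

Minimum detectable effect (paired t-test, normal approximation):
d = (z_α + z_β) / √n
d = (1.960 + 1.645) / √48
d = 3.605 / 6.928
d ≈ 0.52

By Cohen's convention (0.2 small / 0.5 medium / 0.8 large): medium effect.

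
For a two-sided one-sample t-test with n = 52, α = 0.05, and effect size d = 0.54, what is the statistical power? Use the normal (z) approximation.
Power ≈ 0.97

Power calculation (one-sample t-test, normal approximation):
z_β = d · √n - z_{α/2}
z_β = 0.54 · √52 - 1.960
z_β = 0.54 · 7.211 - 1.960
z_β = 1.934

Power = Φ(z_β) = Φ(1.934) ≈ 0.973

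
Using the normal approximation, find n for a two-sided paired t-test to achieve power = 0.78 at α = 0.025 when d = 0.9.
n = 12 pairs

Sample size formula (paired t-test, normal approximation):
n = ((z_{α/2} + z_β) / d)²

z_{α/2} = 2.241 (for α = 0.025, two-sided)
z_β = 0.772 (for power = 0.78)
d = 0.9

n = ((2.241 + 0.772) / 0.9)²
n = (3.348)²
n ≈ 11.21
Round up to the next whole number: n = 12 pairs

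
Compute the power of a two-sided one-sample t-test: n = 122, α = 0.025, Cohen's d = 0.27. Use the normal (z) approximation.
Power ≈ 0.77

Power calculation (one-sample t-test, normal approximation):
z_β = d · √n - z_{α/2}
z_β = 0.27 · √122 - 2.241
z_β = 0.27 · 11.045 - 2.241
z_β = 0.741

Power = Φ(z_β) = Φ(0.741) ≈ 0.771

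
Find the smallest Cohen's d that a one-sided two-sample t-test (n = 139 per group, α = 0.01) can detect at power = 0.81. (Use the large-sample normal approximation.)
d ≈ 0.38

Minimum detectable effect (two-sample t-test, normal approximation):
d = (z_α + z_β) / √(n/2)
d = (2.326 + 0.878) / √(139/2)
d = 3.204 / 8.337
d ≈ 0.38

By Cohen's convention (0.2 small / 0.5 medium / 0.8 large): small effect.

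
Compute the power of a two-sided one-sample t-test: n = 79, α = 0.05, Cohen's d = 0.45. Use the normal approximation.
Power ≈ 0.98

Power calculation (one-sample t-test, normal approximation):
z_β = d · √n - z_{α/2}
z_β = 0.45 · √79 - 1.960
z_β = 0.45 · 8.888 - 1.960
z_β = 2.040

Power = Φ(z_β) = Φ(2.040) ≈ 0.979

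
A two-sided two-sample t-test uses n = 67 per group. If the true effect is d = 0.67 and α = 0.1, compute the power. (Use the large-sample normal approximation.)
Power ≈ 0.99

Power calculation (two-sample t-test, normal approximation):
z_β = d · √(n/2) - z_{α/2}
z_β = 0.67 · √(67/2) - 1.645
z_β = 0.67 · 5.788 - 1.645
z_β = 2.233

Power = Φ(z_β) = Φ(2.233) ≈ 0.987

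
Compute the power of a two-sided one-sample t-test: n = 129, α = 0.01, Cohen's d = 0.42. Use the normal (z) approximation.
Power ≈ 0.99

Power calculation (one-sample t-test, normal approximation):
z_β = d · √n - z_{α/2}
z_β = 0.42 · √129 - 2.576
z_β = 0.42 · 11.358 - 2.576
z_β = 2.194

Power = Φ(z_β) = Φ(2.194) ≈ 0.986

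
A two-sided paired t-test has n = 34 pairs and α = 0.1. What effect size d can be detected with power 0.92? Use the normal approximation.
d ≈ 0.52

Minimum detectable effect (paired t-test, normal approximation):
d = (z_{α/2} + z_β) / √n
d = (1.645 + 1.405) / √34
d = 3.050 / 5.831
d ≈ 0.52

By Cohen's convention (0.2 small / 0.5 medium / 0.8 large): medium effect.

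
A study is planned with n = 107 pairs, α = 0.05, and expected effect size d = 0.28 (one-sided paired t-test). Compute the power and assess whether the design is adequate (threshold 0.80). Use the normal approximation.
Power ≈ 0.89; the study is adequately powered (power ≥ 0.80)

Power calculation (paired t-test, normal approximation):
z_β = d · √n - z_α
z_β = 0.28 · √107 - 1.645
z_β = 0.28 · 10.344 - 1.645
z_β = 1.251

Power = Φ(z_β) = Φ(1.251) ≈ 0.895

Effect size d = 0.28 is small by Cohen's convention (0.2/0.5/0.8).

Threshold: power ≥ 0.80 is conventionally adequate.
Power ≈ 0.89 → the study is adequately powered (power ≥ 0.80).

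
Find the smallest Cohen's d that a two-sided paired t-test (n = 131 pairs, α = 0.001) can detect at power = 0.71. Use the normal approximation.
d ≈ 0.34

Minimum detectable effect (paired t-test, normal approximation):
d = (z_{α/2} + z_β) / √n
d = (3.291 + 0.553) / √131
d = 3.844 / 11.446
d ≈ 0.34

By Cohen's convention (0.2 small / 0.5 medium / 0.8 large): small effect.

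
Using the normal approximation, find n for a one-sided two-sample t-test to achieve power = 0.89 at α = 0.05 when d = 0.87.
n = 22 per group

Sample size formula (two-sample t-test, normal approximation):
n = 2 · ((z_α + z_β) / d)²

z_α = 1.645 (for α = 0.05, one-sided)
z_β = 1.227 (for power = 0.89)
d = 0.87

n = 2 · ((1.645 + 1.227) / 0.87)²
n = 2 · (3.301)²
n ≈ 21.79
Round up to the next whole number: n = 22 per group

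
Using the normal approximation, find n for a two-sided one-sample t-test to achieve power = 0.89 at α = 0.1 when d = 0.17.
n = 286

Sample size formula (one-sample t-test, normal approximation):
n = ((z_{α/2} + z_β) / d)²

z_{α/2} = 1.645 (for α = 0.1, two-sided)
z_β = 1.227 (for power = 0.89)
d = 0.17

n = ((1.645 + 1.227) / 0.17)²
n = (16.894)²
n ≈ 285.41
Round up to the next whole number: n = 286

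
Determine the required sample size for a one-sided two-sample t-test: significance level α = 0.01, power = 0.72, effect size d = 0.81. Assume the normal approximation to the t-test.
n = 26 per group

Sample size formula (two-sample t-test, normal approximation):
n = 2 · ((z_α + z_β) / d)²

z_α = 2.326 (for α = 0.01, one-sided)
z_β = 0.583 (for power = 0.72)
d = 0.81

n = 2 · ((2.326 + 0.583) / 0.81)²
n = 2 · (3.591)²
n ≈ 25.79
Round up to the next whole number: n = 26 per group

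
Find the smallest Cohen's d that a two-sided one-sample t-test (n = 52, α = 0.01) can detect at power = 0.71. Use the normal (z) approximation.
d ≈ 0.43

Minimum detectable effect (one-sample t-test, normal approximation):
d = (z_{α/2} + z_β) / √n
d = (2.576 + 0.553) / √52
d = 3.129 / 7.211
d ≈ 0.43

By Cohen's convention (0.2 small / 0.5 medium / 0.8 large): small effect.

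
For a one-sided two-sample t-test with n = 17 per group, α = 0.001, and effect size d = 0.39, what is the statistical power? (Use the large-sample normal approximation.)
Power ≈ 0.03

Power calculation (two-sample t-test, normal approximation):
z_β = d · √(n/2) - z_α
z_β = 0.39 · √(17/2) - 3.090
z_β = 0.39 · 2.915 - 3.090
z_β = -1.953

Power = Φ(z_β) = Φ(-1.953) ≈ 0.025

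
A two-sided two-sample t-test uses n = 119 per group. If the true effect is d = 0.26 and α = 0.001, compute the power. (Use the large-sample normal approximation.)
Power ≈ 0.10

Power calculation (two-sample t-test, normal approximation):
z_β = d · √(n/2) - z_{α/2}
z_β = 0.26 · √(119/2) - 3.291
z_β = 0.26 · 7.714 - 3.291
z_β = -1.285

Power = Φ(z_β) = Φ(-1.285) ≈ 0.099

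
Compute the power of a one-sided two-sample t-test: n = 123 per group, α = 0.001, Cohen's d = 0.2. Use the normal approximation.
Power ≈ 0.06

Power calculation (two-sample t-test, normal approximation):
z_β = d · √(n/2) - z_α
z_β = 0.2 · √(123/2) - 3.090
z_β = 0.2 · 7.842 - 3.090
z_β = -1.522

Power = Φ(z_β) = Φ(-1.522) ≈ 0.064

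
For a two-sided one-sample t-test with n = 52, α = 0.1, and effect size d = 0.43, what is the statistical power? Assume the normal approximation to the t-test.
Power ≈ 0.93

Power calculation (one-sample t-test, normal approximation):
z_β = d · √n - z_{α/2}
z_β = 0.43 · √52 - 1.645
z_β = 0.43 · 7.211 - 1.645
z_β = 1.456

Power = Φ(z_β) = Φ(1.456) ≈ 0.927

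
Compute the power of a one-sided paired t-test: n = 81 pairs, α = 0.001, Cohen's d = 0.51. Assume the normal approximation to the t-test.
Power ≈ 0.93

Power calculation (paired t-test, normal approximation):
z_β = d · √n - z_α
z_β = 0.51 · √81 - 3.090
z_β = 0.51 · 9.000 - 3.090
z_β = 1.500

Power = Φ(z_β) = Φ(1.500) ≈ 0.933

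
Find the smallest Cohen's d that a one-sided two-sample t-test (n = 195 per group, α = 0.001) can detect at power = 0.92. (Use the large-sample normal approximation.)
d ≈ 0.46

Minimum detectable effect (two-sample t-test, normal approximation):
d = (z_α + z_β) / √(n/2)
d = (3.090 + 1.405) / √(195/2)
d = 4.495 / 9.874
d ≈ 0.46

By Cohen's convention (0.2 small / 0.5 medium / 0.8 large): small effect.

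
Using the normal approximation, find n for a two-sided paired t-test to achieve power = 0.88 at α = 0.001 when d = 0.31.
n = 208 pairs

Sample size formula (paired t-test, normal approximation):
n = ((z_{α/2} + z_β) / d)²

z_{α/2} = 3.291 (for α = 0.001, two-sided)
z_β = 1.175 (for power = 0.88)
d = 0.31

n = ((3.291 + 1.175) / 0.31)²
n = (14.406)²
n ≈ 207.53
Round up to the next whole number: n = 208 pairs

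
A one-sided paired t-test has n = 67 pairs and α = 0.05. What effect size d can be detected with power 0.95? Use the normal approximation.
d ≈ 0.40

Minimum detectable effect (paired t-test, normal approximation):
d = (z_α + z_β) / √n
d = (1.645 + 1.645) / √67
d = 3.290 / 8.185
d ≈ 0.40

By Cohen's convention (0.2 small / 0.5 medium / 0.8 large): small effect.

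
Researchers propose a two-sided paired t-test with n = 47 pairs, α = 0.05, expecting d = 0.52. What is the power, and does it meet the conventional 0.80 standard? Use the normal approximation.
Power ≈ 0.95; the study is adequately powered (power ≥ 0.80)

Power calculation (paired t-test, normal approximation):
z_β = d · √n - z_{α/2}
z_β = 0.52 · √47 - 1.960
z_β = 0.52 · 6.856 - 1.960
z_β = 1.605

Power = Φ(z_β) = Φ(1.605) ≈ 0.946

Effect size d = 0.52 is medium by Cohen's convention (0.2/0.5/0.8).

Threshold: power ≥ 0.80 is conventionally adequate.
Power ≈ 0.95 → the study is adequately powered (power ≥ 0.80).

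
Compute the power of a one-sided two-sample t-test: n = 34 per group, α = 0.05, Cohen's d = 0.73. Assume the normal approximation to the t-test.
Power ≈ 0.91

Power calculation (two-sample t-test, normal approximation):
z_β = d · √(n/2) - z_α
z_β = 0.73 · √(34/2) - 1.645
z_β = 0.73 · 4.123 - 1.645
z_β = 1.365

Power = Φ(z_β) = Φ(1.365) ≈ 0.914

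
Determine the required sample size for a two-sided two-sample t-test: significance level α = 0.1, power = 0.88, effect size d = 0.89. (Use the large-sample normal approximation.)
n = 21 per group

Sample size formula (two-sample t-test, normal approximation):
n = 2 · ((z_{α/2} + z_β) / d)²

z_{α/2} = 1.645 (for α = 0.1, two-sided)
z_β = 1.175 (for power = 0.88)
d = 0.89

n = 2 · ((1.645 + 1.175) / 0.89)²
n = 2 · (3.169)²
n ≈ 20.09
Round up to the next whole number: n = 21 per group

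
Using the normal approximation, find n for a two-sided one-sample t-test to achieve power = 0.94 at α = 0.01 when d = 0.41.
n = 102

Sample size formula (one-sample t-test, normal approximation):
n = ((z_{α/2} + z_β) / d)²

z_{α/2} = 2.576 (for α = 0.01, two-sided)
z_β = 1.555 (for power = 0.94)
d = 0.41

n = ((2.576 + 1.555) / 0.41)²
n = (10.076)²
n ≈ 101.53
Round up to the next whole number: n = 102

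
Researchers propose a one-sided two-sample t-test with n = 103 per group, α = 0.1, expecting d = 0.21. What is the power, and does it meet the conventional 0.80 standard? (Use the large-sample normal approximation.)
Power ≈ 0.59; the study is underpowered (power < 0.80)

Power calculation (two-sample t-test, normal approximation):
z_β = d · √(n/2) - z_α
z_β = 0.21 · √(103/2) - 1.282
z_β = 0.21 · 7.176 - 1.282
z_β = 0.225

Power = Φ(z_β) = Φ(0.225) ≈ 0.589

Effect size d = 0.21 is small by Cohen's convention (0.2/0.5/0.8).

Threshold: power ≥ 0.80 is conventionally adequate.
Power ≈ 0.59 → the study is underpowered (power < 0.80).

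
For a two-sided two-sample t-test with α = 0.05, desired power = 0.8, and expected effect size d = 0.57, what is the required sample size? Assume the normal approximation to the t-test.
n = 49 per group

Sample size formula (two-sample t-test, normal approximation):
n = 2 · ((z_{α/2} + z_β) / d)²

z_{α/2} = 1.960 (for α = 0.05, two-sided)
z_β = 0.842 (for power = 0.8)
d = 0.57

n = 2 · ((1.960 + 0.842) / 0.57)²
n = 2 · (4.916)²
n ≈ 48.33
Round up to the next whole number: n = 49 per group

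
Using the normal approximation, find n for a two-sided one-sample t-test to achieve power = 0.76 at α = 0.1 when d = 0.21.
n = 126

Sample size formula (one-sample t-test, normal approximation):
n = ((z_{α/2} + z_β) / d)²

z_{α/2} = 1.645 (for α = 0.1, two-sided)
z_β = 0.706 (for power = 0.76)
d = 0.21

n = ((1.645 + 0.706) / 0.21)²
n = (11.195)²
n ≈ 125.33
Round up to the next whole number: n = 126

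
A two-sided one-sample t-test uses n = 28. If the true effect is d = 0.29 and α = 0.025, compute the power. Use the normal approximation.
Power ≈ 0.24

Power calculation (one-sample t-test, normal approximation):
z_β = d · √n - z_{α/2}
z_β = 0.29 · √28 - 2.241
z_β = 0.29 · 5.292 - 2.241
z_β = -0.707

Power = Φ(z_β) = Φ(-0.707) ≈ 0.240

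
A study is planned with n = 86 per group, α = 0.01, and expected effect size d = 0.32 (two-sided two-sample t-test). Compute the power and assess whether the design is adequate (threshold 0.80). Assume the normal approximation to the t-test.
Power ≈ 0.32; the study is underpowered (power < 0.80)

Power calculation (two-sample t-test, normal approximation):
z_β = d · √(n/2) - z_{α/2}
z_β = 0.32 · √(86/2) - 2.576
z_β = 0.32 · 6.557 - 2.576
z_β = -0.477

Power = Φ(z_β) = Φ(-0.477) ≈ 0.317

Effect size d = 0.32 is small by Cohen's convention (0.2/0.5/0.8).

Threshold: power ≥ 0.80 is conventionally adequate.
Power ≈ 0.32 → the study is underpowered (power < 0.80).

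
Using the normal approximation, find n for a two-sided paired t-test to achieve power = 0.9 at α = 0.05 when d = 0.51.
n = 41 pairs

Sample size formula (paired t-test, normal approximation):
n = ((z_{α/2} + z_β) / d)²

z_{α/2} = 1.960 (for α = 0.05, two-sided)
z_β = 1.282 (for power = 0.9)
d = 0.51

n = ((1.960 + 1.282) / 0.51)²
n = (6.357)²
n ≈ 40.41
Round up to the next whole number: n = 41 pairs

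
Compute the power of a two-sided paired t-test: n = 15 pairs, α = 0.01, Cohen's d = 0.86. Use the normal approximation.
Power ≈ 0.77

Power calculation (paired t-test, normal approximation):
z_β = d · √n - z_{α/2}
z_β = 0.86 · √15 - 2.576
z_β = 0.86 · 3.873 - 2.576
z_β = 0.755

Power = Φ(z_β) = Φ(0.755) ≈ 0.775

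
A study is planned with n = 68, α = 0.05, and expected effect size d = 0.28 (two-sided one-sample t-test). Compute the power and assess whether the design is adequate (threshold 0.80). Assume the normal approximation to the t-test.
Power ≈ 0.64; the study is underpowered (power < 0.80)

Power calculation (one-sample t-test, normal approximation):
z_β = d · √n - z_{α/2}
z_β = 0.28 · √68 - 1.960
z_β = 0.28 · 8.246 - 1.960
z_β = 0.349

Power = Φ(z_β) = Φ(0.349) ≈ 0.636

Effect size d = 0.28 is small by Cohen's convention (0.2/0.5/0.8).

Threshold: power ≥ 0.80 is conventionally adequate.
Power ≈ 0.64 → the study is underpowered (power < 0.80).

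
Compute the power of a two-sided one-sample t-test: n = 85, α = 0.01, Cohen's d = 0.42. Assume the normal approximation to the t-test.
Power ≈ 0.90

Power calculation (one-sample t-test, normal approximation):
z_β = d · √n - z_{α/2}
z_β = 0.42 · √85 - 2.576
z_β = 0.42 · 9.220 - 2.576
z_β = 1.296

Power = Φ(z_β) = Φ(1.296) ≈ 0.903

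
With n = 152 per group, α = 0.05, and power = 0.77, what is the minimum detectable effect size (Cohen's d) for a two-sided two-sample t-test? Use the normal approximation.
d ≈ 0.31

Minimum detectable effect (two-sample t-test, normal approximation):
d = (z_{α/2} + z_β) / √(n/2)
d = (1.960 + 0.739) / √(152/2)
d = 2.699 / 8.718
d ≈ 0.31

By Cohen's convention (0.2 small / 0.5 medium / 0.8 large): small effect.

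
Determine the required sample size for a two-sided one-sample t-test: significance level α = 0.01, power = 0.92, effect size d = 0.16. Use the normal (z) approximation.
n = 620

Sample size formula (one-sample t-test, normal approximation):
n = ((z_{α/2} + z_β) / d)²

z_{α/2} = 2.576 (for α = 0.01, two-sided)
z_β = 1.405 (for power = 0.92)
d = 0.16

n = ((2.576 + 1.405) / 0.16)²
n = (24.881)²
n ≈ 619.06
Round up to the next whole number: n = 620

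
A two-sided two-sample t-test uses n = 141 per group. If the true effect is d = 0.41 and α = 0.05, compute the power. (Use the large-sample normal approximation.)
Power ≈ 0.93

Power calculation (two-sample t-test, normal approximation):
z_β = d · √(n/2) - z_{α/2}
z_β = 0.41 · √(141/2) - 1.960
z_β = 0.41 · 8.396 - 1.960
z_β = 1.483

Power = Φ(z_β) = Φ(1.483) ≈ 0.931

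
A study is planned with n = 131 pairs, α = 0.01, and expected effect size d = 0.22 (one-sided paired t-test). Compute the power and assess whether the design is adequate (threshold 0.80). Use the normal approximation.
Power ≈ 0.58; the study is underpowered (power < 0.80)

Power calculation (paired t-test, normal approximation):
z_β = d · √n - z_α
z_β = 0.22 · √131 - 2.326
z_β = 0.22 · 11.446 - 2.326
z_β = 0.192

Power = Φ(z_β) = Φ(0.192) ≈ 0.576

Effect size d = 0.22 is small by Cohen's convention (0.2/0.5/0.8).

Threshold: power ≥ 0.80 is conventionally adequate.
Power ≈ 0.58 → the study is underpowered (power < 0.80).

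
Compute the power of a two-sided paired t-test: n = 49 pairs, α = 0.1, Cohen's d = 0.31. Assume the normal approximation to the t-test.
Power ≈ 0.70

Power calculation (paired t-test, normal approximation):
z_β = d · √n - z_{α/2}
z_β = 0.31 · √49 - 1.645
z_β = 0.31 · 7.000 - 1.645
z_β = 0.525

Power = Φ(z_β) = Φ(0.525) ≈ 0.700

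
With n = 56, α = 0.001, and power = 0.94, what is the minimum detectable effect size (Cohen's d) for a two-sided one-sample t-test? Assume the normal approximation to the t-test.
d ≈ 0.65

Minimum detectable effect (one-sample t-test, normal approximation):
d = (z_{α/2} + z_β) / √n
d = (3.291 + 1.555) / √56
d = 4.845 / 7.483
d ≈ 0.65

By Cohen's convention (0.2 small / 0.5 medium / 0.8 large): medium effect.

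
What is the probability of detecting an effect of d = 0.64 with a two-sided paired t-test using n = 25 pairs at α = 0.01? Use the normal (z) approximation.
Power ≈ 0.73

Power calculation (paired t-test, normal approximation):
z_β = d · √n - z_{α/2}
z_β = 0.64 · √25 - 2.576
z_β = 0.64 · 5.000 - 2.576
z_β = 0.624

Power = Φ(z_β) = Φ(0.624) ≈ 0.734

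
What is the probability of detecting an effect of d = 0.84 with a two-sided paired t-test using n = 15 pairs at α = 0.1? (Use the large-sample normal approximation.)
Power ≈ 0.95

Power calculation (paired t-test, normal approximation):
z_β = d · √n - z_{α/2}
z_β = 0.84 · √15 - 1.645
z_β = 0.84 · 3.873 - 1.645
z_β = 1.608

Power = Φ(z_β) = Φ(1.608) ≈ 0.946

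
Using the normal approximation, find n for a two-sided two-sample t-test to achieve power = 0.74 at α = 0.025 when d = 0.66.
n = 39 per group

Sample size formula (two-sample t-test, normal approximation):
n = 2 · ((z_{α/2} + z_β) / d)²

z_{α/2} = 2.241 (for α = 0.025, two-sided)
z_β = 0.643 (for power = 0.74)
d = 0.66

n = 2 · ((2.241 + 0.643) / 0.66)²
n = 2 · (4.370)²
n ≈ 38.19
Round up to the next whole number: n = 39 per group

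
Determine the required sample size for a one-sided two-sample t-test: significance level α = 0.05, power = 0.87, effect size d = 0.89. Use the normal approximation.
n = 20 per group

Sample size formula (two-sample t-test, normal approximation):
n = 2 · ((z_α + z_β) / d)²

z_α = 1.645 (for α = 0.05, one-sided)
z_β = 1.126 (for power = 0.87)
d = 0.89

n = 2 · ((1.645 + 1.126) / 0.89)²
n = 2 · (3.113)²
n ≈ 19.38
Round up to the next whole number: n = 20 per group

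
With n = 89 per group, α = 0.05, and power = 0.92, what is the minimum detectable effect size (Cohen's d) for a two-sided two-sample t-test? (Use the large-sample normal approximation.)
d ≈ 0.50

Minimum detectable effect (two-sample t-test, normal approximation):
d = (z_{α/2} + z_β) / √(n/2)
d = (1.960 + 1.405) / √(89/2)
d = 3.365 / 6.671
d ≈ 0.50

By Cohen's convention (0.2 small / 0.5 medium / 0.8 large): medium effect.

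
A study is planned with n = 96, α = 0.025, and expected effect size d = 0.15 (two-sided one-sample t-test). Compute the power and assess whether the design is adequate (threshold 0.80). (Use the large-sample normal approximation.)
Power ≈ 0.22; the study is underpowered (power < 0.80)

Power calculation (one-sample t-test, normal approximation):
z_β = d · √n - z_{α/2}
z_β = 0.15 · √96 - 2.241
z_β = 0.15 · 9.798 - 2.241
z_β = -0.772

Power = Φ(z_β) = Φ(-0.772) ≈ 0.220

Effect size d = 0.15 is very small by Cohen's convention (0.2/0.5/0.8).

Threshold: power ≥ 0.80 is conventionally adequate.
Power ≈ 0.22 → the study is underpowered (power < 0.80).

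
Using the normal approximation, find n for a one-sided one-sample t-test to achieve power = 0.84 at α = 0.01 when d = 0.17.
n = 382

Sample size formula (one-sample t-test, normal approximation):
n = ((z_α + z_β) / d)²

z_α = 2.326 (for α = 0.01, one-sided)
z_β = 0.994 (for power = 0.84)
d = 0.17

n = ((2.326 + 0.994) / 0.17)²
n = (19.529)²
n ≈ 381.38
Round up to the next whole number: n = 382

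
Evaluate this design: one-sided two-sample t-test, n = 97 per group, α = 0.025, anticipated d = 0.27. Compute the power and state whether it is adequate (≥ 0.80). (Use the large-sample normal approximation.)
Power ≈ 0.47; the study is underpowered (power < 0.80)

Power calculation (two-sample t-test, normal approximation):
z_β = d · √(n/2) - z_α
z_β = 0.27 · √(97/2) - 1.960
z_β = 0.27 · 6.964 - 1.960
z_β = -0.080

Power = Φ(z_β) = Φ(-0.080) ≈ 0.468

Effect size d = 0.27 is small by Cohen's convention (0.2/0.5/0.8).

Threshold: power ≥ 0.80 is conventionally adequate.
Power ≈ 0.47 → the study is underpowered (power < 0.80).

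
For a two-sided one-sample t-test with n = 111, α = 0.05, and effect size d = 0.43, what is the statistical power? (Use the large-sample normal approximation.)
Power ≈ 0.99

Power calculation (one-sample t-test, normal approximation):
z_β = d · √n - z_{α/2}
z_β = 0.43 · √111 - 1.960
z_β = 0.43 · 10.536 - 1.960
z_β = 2.570

Power = Φ(z_β) = Φ(2.570) ≈ 0.995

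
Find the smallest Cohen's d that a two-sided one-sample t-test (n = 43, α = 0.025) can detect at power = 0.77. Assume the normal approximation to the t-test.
d ≈ 0.45

Minimum detectable effect (one-sample t-test, normal approximation):
d = (z_{α/2} + z_β) / √n
d = (2.241 + 0.739) / √43
d = 2.980 / 6.557
d ≈ 0.45

By Cohen's convention (0.2 small / 0.5 medium / 0.8 large): small effect.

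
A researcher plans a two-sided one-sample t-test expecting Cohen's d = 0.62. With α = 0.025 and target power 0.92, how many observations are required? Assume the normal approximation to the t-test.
n = 35

Sample size formula (one-sample t-test, normal approximation):
n = ((z_{α/2} + z_β) / d)²

z_{α/2} = 2.241 (for α = 0.025, two-sided)
z_β = 1.405 (for power = 0.92)
d = 0.62

n = ((2.241 + 1.405) / 0.62)²
n = (5.881)²
n ≈ 34.59
Round up to the next whole number: n = 35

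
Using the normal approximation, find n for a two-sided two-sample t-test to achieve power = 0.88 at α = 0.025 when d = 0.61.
n = 63 per group

Sample size formula (two-sample t-test, normal approximation):
n = 2 · ((z_{α/2} + z_β) / d)²

z_{α/2} = 2.241 (for α = 0.025, two-sided)
z_β = 1.175 (for power = 0.88)
d = 0.61

n = 2 · ((2.241 + 1.175) / 0.61)²
n = 2 · (5.600)²
n ≈ 62.72
Round up to the next whole number: n = 63 per group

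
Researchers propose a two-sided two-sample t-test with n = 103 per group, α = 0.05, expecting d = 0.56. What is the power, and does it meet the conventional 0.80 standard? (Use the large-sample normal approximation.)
Power ≈ 0.98; the study is adequately powered (power ≥ 0.80)

Power calculation (two-sample t-test, normal approximation):
z_β = d · √(n/2) - z_{α/2}
z_β = 0.56 · √(103/2) - 1.960
z_β = 0.56 · 7.176 - 1.960
z_β = 2.059

Power = Φ(z_β) = Φ(2.059) ≈ 0.980

Effect size d = 0.56 is medium by Cohen's convention (0.2/0.5/0.8).

Threshold: power ≥ 0.80 is conventionally adequate.
Power ≈ 0.98 → the study is adequately powered (power ≥ 0.80).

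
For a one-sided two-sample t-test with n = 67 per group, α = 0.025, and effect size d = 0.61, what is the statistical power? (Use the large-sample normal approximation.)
Power ≈ 0.94

Power calculation (two-sample t-test, normal approximation):
z_β = d · √(n/2) - z_α
z_β = 0.61 · √(67/2) - 1.960
z_β = 0.61 · 5.788 - 1.960
z_β = 1.571

Power = Φ(z_β) = Φ(1.571) ≈ 0.942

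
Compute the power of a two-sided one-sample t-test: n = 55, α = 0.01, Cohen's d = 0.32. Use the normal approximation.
Power ≈ 0.42

Power calculation (one-sample t-test, normal approximation):
z_β = d · √n - z_{α/2}
z_β = 0.32 · √55 - 2.576
z_β = 0.32 · 7.416 - 2.576
z_β = -0.203

Power = Φ(z_β) = Φ(-0.203) ≈ 0.420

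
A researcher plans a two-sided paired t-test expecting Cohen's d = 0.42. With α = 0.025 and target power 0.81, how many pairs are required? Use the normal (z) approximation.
n = 56 pairs

Sample size formula (paired t-test, normal approximation):
n = ((z_{α/2} + z_β) / d)²

z_{α/2} = 2.241 (for α = 0.025, two-sided)
z_β = 0.878 (for power = 0.81)
d = 0.42

n = ((2.241 + 0.878) / 0.42)²
n = (7.426)²
n ≈ 55.15
Round up to the next whole number: n = 56 pairs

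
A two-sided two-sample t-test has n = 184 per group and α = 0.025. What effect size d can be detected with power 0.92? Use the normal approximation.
d ≈ 0.38

Minimum detectable effect (two-sample t-test, normal approximation):
d = (z_{α/2} + z_β) / √(n/2)
d = (2.241 + 1.405) / √(184/2)
d = 3.646 / 9.592
d ≈ 0.38

By Cohen's convention (0.2 small / 0.5 medium / 0.8 large): small effect.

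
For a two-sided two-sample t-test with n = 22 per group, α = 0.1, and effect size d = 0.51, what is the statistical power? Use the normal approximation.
Power ≈ 0.52

Power calculation (two-sample t-test, normal approximation):
z_β = d · √(n/2) - z_{α/2}
z_β = 0.51 · √(22/2) - 1.645
z_β = 0.51 · 3.317 - 1.645
z_β = 0.047

Power = Φ(z_β) = Φ(0.047) ≈ 0.519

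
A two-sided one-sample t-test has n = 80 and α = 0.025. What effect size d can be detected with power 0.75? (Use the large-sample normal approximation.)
d ≈ 0.33

Minimum detectable effect (one-sample t-test, normal approximation):
d = (z_{α/2} + z_β) / √n
d = (2.241 + 0.674) / √80
d = 2.916 / 8.944
d ≈ 0.33

By Cohen's convention (0.2 small / 0.5 medium / 0.8 large): small effect.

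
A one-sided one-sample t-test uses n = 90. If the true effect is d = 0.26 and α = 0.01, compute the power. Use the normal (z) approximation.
Power ≈ 0.56

Power calculation (one-sample t-test, normal approximation):
z_β = d · √n - z_α
z_β = 0.26 · √90 - 2.326
z_β = 0.26 · 9.487 - 2.326
z_β = 0.140

Power = Φ(z_β) = Φ(0.140) ≈ 0.556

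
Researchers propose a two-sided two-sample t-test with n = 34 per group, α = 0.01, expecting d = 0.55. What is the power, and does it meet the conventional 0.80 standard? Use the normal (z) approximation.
Power ≈ 0.38; the study is underpowered (power < 0.80)

Power calculation (two-sample t-test, normal approximation):
z_β = d · √(n/2) - z_{α/2}
z_β = 0.55 · √(34/2) - 2.576
z_β = 0.55 · 4.123 - 2.576
z_β = -0.308

Power = Φ(z_β) = Φ(-0.308) ≈ 0.379

Effect size d = 0.55 is medium by Cohen's convention (0.2/0.5/0.8).

Threshold: power ≥ 0.80 is conventionally adequate.
Power ≈ 0.38 → the study is underpowered (power < 0.80).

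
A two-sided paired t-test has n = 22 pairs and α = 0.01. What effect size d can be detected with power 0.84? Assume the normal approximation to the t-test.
d ≈ 0.76

Minimum detectable effect (paired t-test, normal approximation):
d = (z_{α/2} + z_β) / √n
d = (2.576 + 0.994) / √22
d = 3.570 / 4.690
d ≈ 0.76

By Cohen's convention (0.2 small / 0.5 medium / 0.8 large): medium effect.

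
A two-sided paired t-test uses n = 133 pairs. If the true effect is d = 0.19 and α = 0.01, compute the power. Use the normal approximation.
Power ≈ 0.35

Power calculation (paired t-test, normal approximation):
z_β = d · √n - z_{α/2}
z_β = 0.19 · √133 - 2.576
z_β = 0.19 · 11.533 - 2.576
z_β = -0.385

Power = Φ(z_β) = Φ(-0.385) ≈ 0.350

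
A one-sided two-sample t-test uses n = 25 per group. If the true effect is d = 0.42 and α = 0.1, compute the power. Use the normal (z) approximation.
Power ≈ 0.58

Power calculation (two-sample t-test, normal approximation):
z_β = d · √(n/2) - z_α
z_β = 0.42 · √(25/2) - 1.282
z_β = 0.42 · 3.536 - 1.282
z_β = 0.203

Power = Φ(z_β) = Φ(0.203) ≈ 0.581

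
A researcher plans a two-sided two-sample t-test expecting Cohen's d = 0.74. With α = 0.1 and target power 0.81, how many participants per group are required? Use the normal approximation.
n = 24 per group

Sample size formula (two-sample t-test, normal approximation):
n = 2 · ((z_{α/2} + z_β) / d)²

z_{α/2} = 1.645 (for α = 0.1, two-sided)
z_β = 0.878 (for power = 0.81)
d = 0.74

n = 2 · ((1.645 + 0.878) / 0.74)²
n = 2 · (3.409)²
n ≈ 23.24
Round up to the next whole number: n = 24 per group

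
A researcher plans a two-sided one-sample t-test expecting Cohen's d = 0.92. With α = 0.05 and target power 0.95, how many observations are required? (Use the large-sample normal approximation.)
n = 16

Sample size formula (one-sample t-test, normal approximation):
n = ((z_{α/2} + z_β) / d)²

z_{α/2} = 1.960 (for α = 0.05, two-sided)
z_β = 1.645 (for power = 0.95)
d = 0.92

n = ((1.960 + 1.645) / 0.92)²
n = (3.918)²
n ≈ 15.35
Round up to the next whole number: n = 16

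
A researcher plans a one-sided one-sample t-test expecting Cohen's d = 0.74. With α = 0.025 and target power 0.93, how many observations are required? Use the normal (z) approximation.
n = 22

Sample size formula (one-sample t-test, normal approximation):
n = ((z_α + z_β) / d)²

z_α = 1.960 (for α = 0.025, one-sided)
z_β = 1.476 (for power = 0.93)
d = 0.74

n = ((1.960 + 1.476) / 0.74)²
n = (4.643)²
n ≈ 21.56
Round up to the next whole number: n = 22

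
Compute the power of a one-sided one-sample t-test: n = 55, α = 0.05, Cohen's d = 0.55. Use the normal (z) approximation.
Power ≈ 0.99

Power calculation (one-sample t-test, normal approximation):
z_β = d · √n - z_α
z_β = 0.55 · √55 - 1.645
z_β = 0.55 · 7.416 - 1.645
z_β = 2.434

Power = Φ(z_β) = Φ(2.434) ≈ 0.993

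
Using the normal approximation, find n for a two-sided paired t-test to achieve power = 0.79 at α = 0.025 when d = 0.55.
n = 31 pairs

Sample size formula (paired t-test, normal approximation):
n = ((z_{α/2} + z_β) / d)²

z_{α/2} = 2.241 (for α = 0.025, two-sided)
z_β = 0.806 (for power = 0.79)
d = 0.55

n = ((2.241 + 0.806) / 0.55)²
n = (5.540)²
n ≈ 30.69
Round up to the next whole number: n = 31 pairs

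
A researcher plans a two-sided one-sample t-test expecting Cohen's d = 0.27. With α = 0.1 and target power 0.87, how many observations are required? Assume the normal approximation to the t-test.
n = 106

Sample size formula (one-sample t-test, normal approximation):
n = ((z_{α/2} + z_β) / d)²

z_{α/2} = 1.645 (for α = 0.1, two-sided)
z_β = 1.126 (for power = 0.87)
d = 0.27

n = ((1.645 + 1.126) / 0.27)²
n = (10.263)²
n ≈ 105.33
Round up to the next whole number: n = 106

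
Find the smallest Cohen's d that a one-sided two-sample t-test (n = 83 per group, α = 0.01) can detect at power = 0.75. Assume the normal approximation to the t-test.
d ≈ 0.47

Minimum detectable effect (two-sample t-test, normal approximation):
d = (z_α + z_β) / √(n/2)
d = (2.326 + 0.674) / √(83/2)
d = 3.001 / 6.442
d ≈ 0.47

By Cohen's convention (0.2 small / 0.5 medium / 0.8 large): small effect.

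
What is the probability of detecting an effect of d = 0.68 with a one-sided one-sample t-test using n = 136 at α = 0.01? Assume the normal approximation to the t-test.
Power ≈ 1.00

Power calculation (one-sample t-test, normal approximation):
z_β = d · √n - z_α
z_β = 0.68 · √136 - 2.326
z_β = 0.68 · 11.662 - 2.326
z_β = 5.604

Power = Φ(z_β) = Φ(5.604) ≈ 1.000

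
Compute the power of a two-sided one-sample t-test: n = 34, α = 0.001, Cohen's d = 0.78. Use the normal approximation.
Power ≈ 0.90

Power calculation (one-sample t-test, normal approximation):
z_β = d · √n - z_{α/2}
z_β = 0.78 · √34 - 3.291
z_β = 0.78 · 5.831 - 3.291
z_β = 1.258

Power = Φ(z_β) = Φ(1.258) ≈ 0.896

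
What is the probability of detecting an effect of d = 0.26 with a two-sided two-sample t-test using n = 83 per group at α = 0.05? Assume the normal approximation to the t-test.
Power ≈ 0.39

Power calculation (two-sample t-test, normal approximation):
z_β = d · √(n/2) - z_{α/2}
z_β = 0.26 · √(83/2) - 1.960
z_β = 0.26 · 6.442 - 1.960
z_β = -0.285

Power = Φ(z_β) = Φ(-0.285) ≈ 0.388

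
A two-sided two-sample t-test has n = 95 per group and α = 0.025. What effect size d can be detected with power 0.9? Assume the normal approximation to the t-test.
d ≈ 0.51

Minimum detectable effect (two-sample t-test, normal approximation):
d = (z_{α/2} + z_β) / √(n/2)
d = (2.241 + 1.282) / √(95/2)
d = 3.523 / 6.892
d ≈ 0.51

By Cohen's convention (0.2 small / 0.5 medium / 0.8 large): medium effect.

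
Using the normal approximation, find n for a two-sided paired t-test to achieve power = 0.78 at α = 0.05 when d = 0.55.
n = 25 pairs

Sample size formula (paired t-test, normal approximation):
n = ((z_{α/2} + z_β) / d)²

z_{α/2} = 1.960 (for α = 0.05, two-sided)
z_β = 0.772 (for power = 0.78)
d = 0.55

n = ((1.960 + 0.772) / 0.55)²
n = (4.967)²
n ≈ 24.67
Round up to the next whole number: n = 25 pairs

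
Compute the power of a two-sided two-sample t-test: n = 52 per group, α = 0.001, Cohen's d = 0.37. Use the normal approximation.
Power ≈ 0.08

Power calculation (two-sample t-test, normal approximation):
z_β = d · √(n/2) - z_{α/2}
z_β = 0.37 · √(52/2) - 3.291
z_β = 0.37 · 5.099 - 3.291
z_β = -1.404

Power = Φ(z_β) = Φ(-1.404) ≈ 0.080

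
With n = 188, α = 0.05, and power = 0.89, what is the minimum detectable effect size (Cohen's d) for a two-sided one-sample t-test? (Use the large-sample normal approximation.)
d ≈ 0.23

Minimum detectable effect (one-sample t-test, normal approximation):
d = (z_{α/2} + z_β) / √n
d = (1.960 + 1.227) / √188
d = 3.186 / 13.711
d ≈ 0.23

By Cohen's convention (0.2 small / 0.5 medium / 0.8 large): small effect.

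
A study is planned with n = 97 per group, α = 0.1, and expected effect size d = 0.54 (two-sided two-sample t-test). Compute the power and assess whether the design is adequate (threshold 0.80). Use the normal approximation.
Power ≈ 0.98; the study is adequately powered (power ≥ 0.80)

Power calculation (two-sample t-test, normal approximation):
z_β = d · √(n/2) - z_{α/2}
z_β = 0.54 · √(97/2) - 1.645
z_β = 0.54 · 6.964 - 1.645
z_β = 2.116

Power = Φ(z_β) = Φ(2.116) ≈ 0.983

Effect size d = 0.54 is medium by Cohen's convention (0.2/0.5/0.8).

Threshold: power ≥ 0.80 is conventionally adequate.
Power ≈ 0.98 → the study is adequately powered (power ≥ 0.80).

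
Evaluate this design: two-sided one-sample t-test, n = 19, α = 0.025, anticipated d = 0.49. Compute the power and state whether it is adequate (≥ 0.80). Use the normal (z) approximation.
Power ≈ 0.46; the study is underpowered (power < 0.80)

Power calculation (one-sample t-test, normal approximation):
z_β = d · √n - z_{α/2}
z_β = 0.49 · √19 - 2.241
z_β = 0.49 · 4.359 - 2.241
z_β = -0.106

Power = Φ(z_β) = Φ(-0.106) ≈ 0.458

Effect size d = 0.49 is small by Cohen's convention (0.2/0.5/0.8).

Threshold: power ≥ 0.80 is conventionally adequate.
Power ≈ 0.46 → the study is underpowered (power < 0.80).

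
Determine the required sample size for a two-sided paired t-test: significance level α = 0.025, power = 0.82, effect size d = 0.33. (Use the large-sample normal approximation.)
n = 92 pairs

Sample size formula (paired t-test, normal approximation):
n = ((z_{α/2} + z_β) / d)²

z_{α/2} = 2.241 (for α = 0.025, two-sided)
z_β = 0.915 (for power = 0.82)
d = 0.33

n = ((2.241 + 0.915) / 0.33)²
n = (9.564)²
n ≈ 91.47
Round up to the next whole number: n = 92 pairs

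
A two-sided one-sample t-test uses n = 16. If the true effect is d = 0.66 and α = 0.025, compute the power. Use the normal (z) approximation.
Power ≈ 0.65

Power calculation (one-sample t-test, normal approximation):
z_β = d · √n - z_{α/2}
z_β = 0.66 · √16 - 2.241
z_β = 0.66 · 4.000 - 2.241
z_β = 0.399

Power = Φ(z_β) = Φ(0.399) ≈ 0.655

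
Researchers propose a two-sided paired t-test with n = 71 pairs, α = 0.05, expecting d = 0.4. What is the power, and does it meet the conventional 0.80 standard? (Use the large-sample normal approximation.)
Power ≈ 0.92; the study is adequately powered (power ≥ 0.80)

Power calculation (paired t-test, normal approximation):
z_β = d · √n - z_{α/2}
z_β = 0.4 · √71 - 1.960
z_β = 0.4 · 8.426 - 1.960
z_β = 1.410

Power = Φ(z_β) = Φ(1.410) ≈ 0.921

Effect size d = 0.4 is small by Cohen's convention (0.2/0.5/0.8).

Threshold: power ≥ 0.80 is conventionally adequate.
Power ≈ 0.92 → the study is adequately powered (power ≥ 0.80).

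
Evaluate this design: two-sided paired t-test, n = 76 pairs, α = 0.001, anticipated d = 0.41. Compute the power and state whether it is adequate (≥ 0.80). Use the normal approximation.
Power ≈ 0.61; the study is underpowered (power < 0.80)

Power calculation (paired t-test, normal approximation):
z_β = d · √n - z_{α/2}
z_β = 0.41 · √76 - 3.291
z_β = 0.41 · 8.718 - 3.291
z_β = 0.284

Power = Φ(z_β) = Φ(0.284) ≈ 0.612

Effect size d = 0.41 is small by Cohen's convention (0.2/0.5/0.8).

Threshold: power ≥ 0.80 is conventionally adequate.
Power ≈ 0.61 → the study is underpowered (power < 0.80).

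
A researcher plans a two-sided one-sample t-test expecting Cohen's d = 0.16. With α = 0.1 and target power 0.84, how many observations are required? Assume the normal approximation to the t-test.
n = 273

Sample size formula (one-sample t-test, normal approximation):
n = ((z_{α/2} + z_β) / d)²

z_{α/2} = 1.645 (for α = 0.1, two-sided)
z_β = 0.994 (for power = 0.84)
d = 0.16

n = ((1.645 + 0.994) / 0.16)²
n = (16.494)²
n ≈ 272.05
Round up to the next whole number: n = 273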